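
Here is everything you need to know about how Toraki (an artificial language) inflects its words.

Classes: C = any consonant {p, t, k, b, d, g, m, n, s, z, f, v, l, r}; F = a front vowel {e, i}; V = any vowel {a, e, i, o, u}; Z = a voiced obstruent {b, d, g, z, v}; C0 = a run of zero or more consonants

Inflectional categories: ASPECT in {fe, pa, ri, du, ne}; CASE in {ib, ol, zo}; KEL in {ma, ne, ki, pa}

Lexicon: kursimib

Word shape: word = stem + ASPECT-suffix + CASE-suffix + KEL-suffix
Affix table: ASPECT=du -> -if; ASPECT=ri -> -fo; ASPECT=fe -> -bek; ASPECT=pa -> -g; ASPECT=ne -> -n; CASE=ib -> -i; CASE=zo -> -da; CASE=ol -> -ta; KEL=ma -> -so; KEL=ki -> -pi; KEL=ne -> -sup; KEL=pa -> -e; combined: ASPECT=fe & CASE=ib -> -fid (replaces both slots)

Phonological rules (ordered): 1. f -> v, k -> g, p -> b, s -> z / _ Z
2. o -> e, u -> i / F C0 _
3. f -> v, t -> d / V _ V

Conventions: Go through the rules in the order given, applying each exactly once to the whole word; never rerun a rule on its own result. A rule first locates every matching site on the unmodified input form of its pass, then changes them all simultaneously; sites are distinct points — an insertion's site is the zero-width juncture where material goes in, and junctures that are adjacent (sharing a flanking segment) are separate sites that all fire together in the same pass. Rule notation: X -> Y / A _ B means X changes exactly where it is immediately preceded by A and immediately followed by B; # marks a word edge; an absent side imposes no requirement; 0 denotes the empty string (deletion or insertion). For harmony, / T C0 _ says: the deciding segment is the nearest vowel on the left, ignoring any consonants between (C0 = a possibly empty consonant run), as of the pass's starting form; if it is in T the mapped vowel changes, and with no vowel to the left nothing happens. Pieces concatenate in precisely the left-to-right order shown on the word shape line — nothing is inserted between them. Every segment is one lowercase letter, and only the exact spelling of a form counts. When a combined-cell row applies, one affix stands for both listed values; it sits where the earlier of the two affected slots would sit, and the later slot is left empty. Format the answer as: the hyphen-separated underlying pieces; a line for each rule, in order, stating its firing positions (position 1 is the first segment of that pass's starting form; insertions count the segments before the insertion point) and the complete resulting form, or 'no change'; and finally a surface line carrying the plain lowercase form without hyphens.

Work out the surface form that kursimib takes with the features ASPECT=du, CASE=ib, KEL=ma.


underlying: kursimib-if-i-so
1. f -> v, k -> g, p -> b, s -> z / _ Z: no change
2. o -> e, u -> i / F C0 _: fires at position(s) 13: kursimibifise
3. f -> v, t -> d / V _ V: fires at position(s) 10: kursimibivise
surface: kursimibivise


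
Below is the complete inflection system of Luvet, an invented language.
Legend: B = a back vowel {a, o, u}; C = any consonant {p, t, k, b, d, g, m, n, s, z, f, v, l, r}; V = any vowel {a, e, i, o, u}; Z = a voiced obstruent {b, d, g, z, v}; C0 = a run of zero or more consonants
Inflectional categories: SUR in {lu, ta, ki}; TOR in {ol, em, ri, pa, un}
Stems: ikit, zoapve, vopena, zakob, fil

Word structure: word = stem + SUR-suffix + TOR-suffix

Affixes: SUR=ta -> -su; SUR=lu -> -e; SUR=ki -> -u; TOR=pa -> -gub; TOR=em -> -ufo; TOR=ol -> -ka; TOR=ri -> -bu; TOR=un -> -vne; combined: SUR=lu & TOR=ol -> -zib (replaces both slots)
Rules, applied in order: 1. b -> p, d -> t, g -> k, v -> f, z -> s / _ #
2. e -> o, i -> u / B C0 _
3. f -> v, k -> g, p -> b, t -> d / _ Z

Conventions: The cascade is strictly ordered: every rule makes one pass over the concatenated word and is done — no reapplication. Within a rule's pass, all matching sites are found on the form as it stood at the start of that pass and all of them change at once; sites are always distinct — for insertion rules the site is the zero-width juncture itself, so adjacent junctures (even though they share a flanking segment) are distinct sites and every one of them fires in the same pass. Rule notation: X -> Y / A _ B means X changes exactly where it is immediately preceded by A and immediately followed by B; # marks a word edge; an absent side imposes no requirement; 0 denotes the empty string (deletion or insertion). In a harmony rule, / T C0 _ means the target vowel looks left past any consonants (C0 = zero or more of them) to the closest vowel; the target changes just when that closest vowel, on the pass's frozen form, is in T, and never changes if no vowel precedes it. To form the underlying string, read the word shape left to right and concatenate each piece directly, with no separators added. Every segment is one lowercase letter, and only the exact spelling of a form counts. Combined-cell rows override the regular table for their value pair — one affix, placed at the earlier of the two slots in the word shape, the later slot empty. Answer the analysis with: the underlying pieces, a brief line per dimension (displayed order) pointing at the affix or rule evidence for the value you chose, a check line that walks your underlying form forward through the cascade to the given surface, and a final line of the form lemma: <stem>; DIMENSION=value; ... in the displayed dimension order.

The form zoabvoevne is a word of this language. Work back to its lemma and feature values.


underlying: zoapve-e-vne
SUR=lu - signalled by the affix -e
TOR=un - signalled by the affix -vne
check: zoapveevne -> zoapveevne -> zoapvoevne -> zoabvoevne
lemma: zoapve; SUR=lu; TOR=un


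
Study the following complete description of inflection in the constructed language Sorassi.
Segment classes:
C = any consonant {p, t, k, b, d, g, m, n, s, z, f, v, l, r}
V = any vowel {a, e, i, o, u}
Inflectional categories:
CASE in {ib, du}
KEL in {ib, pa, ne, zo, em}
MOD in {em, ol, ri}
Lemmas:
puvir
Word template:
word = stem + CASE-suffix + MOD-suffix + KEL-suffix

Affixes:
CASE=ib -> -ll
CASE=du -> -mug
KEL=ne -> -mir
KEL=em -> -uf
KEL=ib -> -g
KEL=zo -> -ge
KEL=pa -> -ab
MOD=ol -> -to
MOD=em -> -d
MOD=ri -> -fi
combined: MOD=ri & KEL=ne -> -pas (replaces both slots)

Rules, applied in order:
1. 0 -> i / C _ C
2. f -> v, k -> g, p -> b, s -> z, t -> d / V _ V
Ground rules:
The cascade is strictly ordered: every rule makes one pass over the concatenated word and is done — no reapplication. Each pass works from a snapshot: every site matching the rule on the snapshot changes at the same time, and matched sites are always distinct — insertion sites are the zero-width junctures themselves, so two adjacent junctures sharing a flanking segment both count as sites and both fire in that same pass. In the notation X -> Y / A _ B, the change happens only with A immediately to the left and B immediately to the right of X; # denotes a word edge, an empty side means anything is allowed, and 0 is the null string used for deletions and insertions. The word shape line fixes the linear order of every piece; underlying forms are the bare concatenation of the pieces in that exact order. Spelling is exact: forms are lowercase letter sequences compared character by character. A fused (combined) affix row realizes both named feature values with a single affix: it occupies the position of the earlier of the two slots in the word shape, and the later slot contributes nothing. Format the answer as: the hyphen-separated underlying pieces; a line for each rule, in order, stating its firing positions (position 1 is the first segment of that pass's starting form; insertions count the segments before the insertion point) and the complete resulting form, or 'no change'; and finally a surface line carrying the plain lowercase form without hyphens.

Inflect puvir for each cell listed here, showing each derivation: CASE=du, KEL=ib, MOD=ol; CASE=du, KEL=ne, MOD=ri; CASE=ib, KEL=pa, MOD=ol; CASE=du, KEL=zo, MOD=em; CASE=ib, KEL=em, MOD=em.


cell CASE=du, KEL=ib, MOD=ol:
underlying: puvir-mug-to-g
1. 0 -> i / C _ C: inserts after position(s) 5, 8: puvirimugitog
2. f -> v, k -> g, p -> b, s -> z, t -> d / V _ V: fires at position(s) 11: puvirimugidog
surface: puvirimugidog

cell CASE=du, KEL=ne, MOD=ri:
underlying: puvir-mug-pas
1. 0 -> i / C _ C: inserts after position(s) 5, 8: puvirimugipas
2. f -> v, k -> g, p -> b, s -> z, t -> d / V _ V: fires at position(s) 11: puvirimugibas
surface: puvirimugibas

cell CASE=ib, KEL=pa, MOD=ol:
underlying: puvir-ll-to-ab
1. 0 -> i / C _ C: inserts after position(s) 5, 6, 7: puvirililitoab
2. f -> v, k -> g, p -> b, s -> z, t -> d / V _ V: fires at position(s) 11: puvirililidoab
surface: puvirililidoab

cell CASE=du, KEL=zo, MOD=em:
underlying: puvir-mug-d-ge
1. 0 -> i / C _ C: inserts after position(s) 5, 8, 9: puvirimugidige
2. f -> v, k -> g, p -> b, s -> z, t -> d / V _ V: no change
surface: puvirimugidige

cell CASE=ib, KEL=em, MOD=em:
underlying: puvir-ll-d-uf
1. 0 -> i / C _ C: inserts after position(s) 5, 6, 7: puvirililiduf
2. f -> v, k -> g, p -> b, s -> z, t -> d / V _ V: no change
surface: puvirililiduf


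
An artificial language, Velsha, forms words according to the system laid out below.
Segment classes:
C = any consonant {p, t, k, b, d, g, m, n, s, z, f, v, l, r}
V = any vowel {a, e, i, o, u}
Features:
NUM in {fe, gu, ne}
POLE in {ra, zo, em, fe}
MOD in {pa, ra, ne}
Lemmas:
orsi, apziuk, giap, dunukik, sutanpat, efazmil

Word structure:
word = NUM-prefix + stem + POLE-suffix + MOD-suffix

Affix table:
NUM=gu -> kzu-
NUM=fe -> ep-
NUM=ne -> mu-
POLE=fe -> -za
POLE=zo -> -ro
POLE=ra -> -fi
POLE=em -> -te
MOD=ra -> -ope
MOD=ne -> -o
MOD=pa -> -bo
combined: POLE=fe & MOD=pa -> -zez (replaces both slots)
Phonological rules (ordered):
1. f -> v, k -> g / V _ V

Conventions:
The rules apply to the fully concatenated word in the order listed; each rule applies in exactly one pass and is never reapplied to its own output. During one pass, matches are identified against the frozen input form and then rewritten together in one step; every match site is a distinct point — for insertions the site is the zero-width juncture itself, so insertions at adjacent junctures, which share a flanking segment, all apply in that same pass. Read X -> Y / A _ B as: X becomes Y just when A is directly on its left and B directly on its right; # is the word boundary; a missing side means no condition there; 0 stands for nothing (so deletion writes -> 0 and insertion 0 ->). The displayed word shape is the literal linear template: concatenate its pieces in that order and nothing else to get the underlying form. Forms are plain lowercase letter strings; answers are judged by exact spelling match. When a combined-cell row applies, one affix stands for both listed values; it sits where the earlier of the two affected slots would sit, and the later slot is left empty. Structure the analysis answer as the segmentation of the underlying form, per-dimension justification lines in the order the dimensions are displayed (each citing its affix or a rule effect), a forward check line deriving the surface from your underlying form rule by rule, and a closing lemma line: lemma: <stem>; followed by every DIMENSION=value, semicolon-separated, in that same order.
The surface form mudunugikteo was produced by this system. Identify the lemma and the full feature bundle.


underlying: mu-dunukik-te-o
NUM=ne - signalled by the affix mu-
POLE=em - signalled by the affix -te
MOD=ne - signalled by the affix -o
check: mudunukikteo -> mudunugikteo
lemma: dunukik; NUM=ne; POLE=em; MOD=ne


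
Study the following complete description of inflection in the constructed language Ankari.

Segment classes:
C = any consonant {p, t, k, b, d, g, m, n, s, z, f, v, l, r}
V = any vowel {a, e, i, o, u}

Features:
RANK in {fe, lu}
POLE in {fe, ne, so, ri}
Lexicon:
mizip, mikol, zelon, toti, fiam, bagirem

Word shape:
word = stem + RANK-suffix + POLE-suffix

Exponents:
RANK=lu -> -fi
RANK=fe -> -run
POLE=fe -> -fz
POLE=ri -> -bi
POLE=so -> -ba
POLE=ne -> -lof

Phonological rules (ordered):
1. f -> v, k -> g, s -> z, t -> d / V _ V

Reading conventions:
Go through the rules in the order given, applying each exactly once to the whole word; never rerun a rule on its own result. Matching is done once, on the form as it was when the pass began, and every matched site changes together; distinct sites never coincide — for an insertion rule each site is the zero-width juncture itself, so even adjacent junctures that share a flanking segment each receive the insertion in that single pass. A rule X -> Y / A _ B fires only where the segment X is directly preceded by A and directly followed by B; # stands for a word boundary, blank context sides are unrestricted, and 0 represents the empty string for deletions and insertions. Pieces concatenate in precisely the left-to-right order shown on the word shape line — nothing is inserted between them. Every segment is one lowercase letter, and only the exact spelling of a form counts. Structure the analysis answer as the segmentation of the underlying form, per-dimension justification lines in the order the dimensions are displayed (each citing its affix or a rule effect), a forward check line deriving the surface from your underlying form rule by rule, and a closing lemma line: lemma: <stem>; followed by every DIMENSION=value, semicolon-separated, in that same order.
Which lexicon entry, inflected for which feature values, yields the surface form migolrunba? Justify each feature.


underlying: mikol-run-ba
RANK=fe - signalled by the affix -run
POLE=so - signalled by the affix -ba
check: mikolrunba -> migolrunba
lemma: mikol; RANK=fe; POLE=so


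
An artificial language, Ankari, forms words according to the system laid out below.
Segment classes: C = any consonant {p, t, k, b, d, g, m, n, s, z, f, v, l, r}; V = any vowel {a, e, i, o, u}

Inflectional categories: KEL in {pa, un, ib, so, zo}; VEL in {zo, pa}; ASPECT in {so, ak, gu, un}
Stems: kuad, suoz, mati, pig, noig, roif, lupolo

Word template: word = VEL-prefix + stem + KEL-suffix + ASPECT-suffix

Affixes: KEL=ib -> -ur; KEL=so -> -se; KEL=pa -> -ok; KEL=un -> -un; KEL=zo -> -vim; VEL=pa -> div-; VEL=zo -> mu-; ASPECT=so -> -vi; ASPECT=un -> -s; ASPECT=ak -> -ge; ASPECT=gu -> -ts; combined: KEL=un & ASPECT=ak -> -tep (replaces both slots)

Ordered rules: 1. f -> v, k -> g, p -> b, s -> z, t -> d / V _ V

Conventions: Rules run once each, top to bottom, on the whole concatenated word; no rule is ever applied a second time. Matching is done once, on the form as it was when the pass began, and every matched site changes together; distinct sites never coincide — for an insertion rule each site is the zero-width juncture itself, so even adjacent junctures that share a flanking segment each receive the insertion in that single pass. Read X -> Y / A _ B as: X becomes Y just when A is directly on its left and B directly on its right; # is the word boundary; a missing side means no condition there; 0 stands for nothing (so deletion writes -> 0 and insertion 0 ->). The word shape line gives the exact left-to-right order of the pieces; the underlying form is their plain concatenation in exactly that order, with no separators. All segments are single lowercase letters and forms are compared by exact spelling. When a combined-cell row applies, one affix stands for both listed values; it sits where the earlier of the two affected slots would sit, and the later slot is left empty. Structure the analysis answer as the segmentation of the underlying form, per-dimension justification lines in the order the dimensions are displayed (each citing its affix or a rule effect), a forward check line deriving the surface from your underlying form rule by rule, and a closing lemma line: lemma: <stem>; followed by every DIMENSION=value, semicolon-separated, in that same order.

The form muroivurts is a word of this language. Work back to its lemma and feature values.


underlying: mu-roif-ur-ts
KEL=ib - signalled by the affix -ur
VEL=zo - signalled by the affix mu-
ASPECT=gu - signalled by the affix -ts
check: muroifurts -> muroivurts
lemma: roif; KEL=ib; VEL=zo; ASPECT=gu


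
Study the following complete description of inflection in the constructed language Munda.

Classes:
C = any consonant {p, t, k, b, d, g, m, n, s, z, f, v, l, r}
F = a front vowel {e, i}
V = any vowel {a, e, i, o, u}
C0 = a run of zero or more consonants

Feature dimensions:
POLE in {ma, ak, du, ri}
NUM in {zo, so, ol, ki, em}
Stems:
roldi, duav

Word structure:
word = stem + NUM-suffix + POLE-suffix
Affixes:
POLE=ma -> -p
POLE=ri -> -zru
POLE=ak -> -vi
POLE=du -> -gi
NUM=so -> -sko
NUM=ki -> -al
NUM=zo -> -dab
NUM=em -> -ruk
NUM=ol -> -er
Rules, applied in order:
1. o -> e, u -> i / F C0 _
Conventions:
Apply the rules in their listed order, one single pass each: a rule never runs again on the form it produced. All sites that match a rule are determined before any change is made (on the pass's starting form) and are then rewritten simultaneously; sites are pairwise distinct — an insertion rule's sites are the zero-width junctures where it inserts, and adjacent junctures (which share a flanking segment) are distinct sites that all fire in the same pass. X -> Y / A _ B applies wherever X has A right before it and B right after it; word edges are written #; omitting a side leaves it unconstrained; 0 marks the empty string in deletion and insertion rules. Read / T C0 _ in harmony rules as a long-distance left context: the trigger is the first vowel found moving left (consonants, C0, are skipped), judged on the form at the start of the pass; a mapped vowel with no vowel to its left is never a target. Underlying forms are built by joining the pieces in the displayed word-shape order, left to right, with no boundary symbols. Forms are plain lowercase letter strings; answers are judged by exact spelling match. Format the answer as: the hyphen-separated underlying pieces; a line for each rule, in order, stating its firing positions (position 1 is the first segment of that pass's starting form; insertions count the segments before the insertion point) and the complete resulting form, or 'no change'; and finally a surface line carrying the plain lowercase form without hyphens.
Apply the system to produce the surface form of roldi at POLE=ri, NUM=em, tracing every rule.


underlying: roldi-ruk-zru
1. o -> e, u -> i / F C0 _: fires at position(s) 7: roldirikzru
surface: roldirikzru


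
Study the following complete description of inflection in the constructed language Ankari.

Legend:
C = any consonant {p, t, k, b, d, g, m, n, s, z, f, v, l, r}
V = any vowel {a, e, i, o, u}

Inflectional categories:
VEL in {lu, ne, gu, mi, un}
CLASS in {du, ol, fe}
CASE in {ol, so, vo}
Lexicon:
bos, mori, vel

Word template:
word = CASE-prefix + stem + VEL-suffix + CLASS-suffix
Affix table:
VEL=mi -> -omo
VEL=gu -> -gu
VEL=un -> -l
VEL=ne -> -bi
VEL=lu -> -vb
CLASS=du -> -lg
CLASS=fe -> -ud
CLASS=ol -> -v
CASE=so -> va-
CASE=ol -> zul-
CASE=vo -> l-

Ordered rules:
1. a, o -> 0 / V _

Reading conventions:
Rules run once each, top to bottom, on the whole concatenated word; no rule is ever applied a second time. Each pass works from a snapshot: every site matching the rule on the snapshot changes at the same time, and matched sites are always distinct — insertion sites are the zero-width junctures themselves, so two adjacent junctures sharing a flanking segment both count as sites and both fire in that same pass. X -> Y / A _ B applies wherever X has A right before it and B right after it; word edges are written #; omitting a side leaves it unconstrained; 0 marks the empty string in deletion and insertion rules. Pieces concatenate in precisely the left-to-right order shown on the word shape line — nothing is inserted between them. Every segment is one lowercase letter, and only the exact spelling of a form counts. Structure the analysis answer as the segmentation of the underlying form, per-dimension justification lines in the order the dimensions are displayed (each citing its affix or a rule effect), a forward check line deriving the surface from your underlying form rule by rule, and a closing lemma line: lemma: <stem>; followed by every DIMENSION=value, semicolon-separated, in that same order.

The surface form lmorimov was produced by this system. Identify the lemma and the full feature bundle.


underlying: l-mori-omo-v
VEL=mi - signalled by the affix -omo
CLASS=ol - signalled by the affix -v
CASE=vo - signalled by the affix l-
check: lmoriomov -> lmorimov
lemma: mori; VEL=mi; CLASS=ol; CASE=vo


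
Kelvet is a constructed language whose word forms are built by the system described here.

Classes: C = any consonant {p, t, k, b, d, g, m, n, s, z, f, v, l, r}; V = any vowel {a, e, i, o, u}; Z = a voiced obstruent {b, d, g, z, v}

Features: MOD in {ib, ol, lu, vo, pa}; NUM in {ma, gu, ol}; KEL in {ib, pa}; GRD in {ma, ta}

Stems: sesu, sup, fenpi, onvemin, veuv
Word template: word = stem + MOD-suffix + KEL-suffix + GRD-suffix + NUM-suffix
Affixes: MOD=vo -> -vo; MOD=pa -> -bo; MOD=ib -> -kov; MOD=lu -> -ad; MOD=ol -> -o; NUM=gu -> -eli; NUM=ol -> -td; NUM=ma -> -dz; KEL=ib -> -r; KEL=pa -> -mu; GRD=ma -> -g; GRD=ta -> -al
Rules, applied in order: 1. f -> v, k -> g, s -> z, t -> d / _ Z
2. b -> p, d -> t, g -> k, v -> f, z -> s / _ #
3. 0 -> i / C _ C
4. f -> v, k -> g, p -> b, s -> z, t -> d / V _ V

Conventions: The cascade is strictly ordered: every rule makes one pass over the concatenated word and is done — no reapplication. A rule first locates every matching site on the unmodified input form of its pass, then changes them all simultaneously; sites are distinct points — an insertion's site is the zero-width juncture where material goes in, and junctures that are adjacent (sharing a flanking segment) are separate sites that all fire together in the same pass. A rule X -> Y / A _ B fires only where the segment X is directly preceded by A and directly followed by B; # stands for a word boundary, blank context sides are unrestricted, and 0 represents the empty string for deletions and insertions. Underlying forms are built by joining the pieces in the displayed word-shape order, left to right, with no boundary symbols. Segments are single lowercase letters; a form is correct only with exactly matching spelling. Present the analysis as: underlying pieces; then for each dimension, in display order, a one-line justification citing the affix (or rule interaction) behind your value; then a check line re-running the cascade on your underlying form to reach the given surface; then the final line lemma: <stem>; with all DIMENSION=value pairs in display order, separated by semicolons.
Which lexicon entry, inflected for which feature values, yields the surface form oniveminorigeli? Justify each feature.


underlying: onvemin-o-r-g-eli
MOD=ol - signalled by the affix -o
NUM=gu - signalled by the affix -eli
KEL=ib - signalled by the affix -r
GRD=ma - signalled by the affix -g
check: onveminorgeli -> onveminorgeli -> onveminorgeli -> oniveminorigeli -> oniveminorigeli
lemma: onvemin; MOD=ol; NUM=gu; KEL=ib; GRD=ma


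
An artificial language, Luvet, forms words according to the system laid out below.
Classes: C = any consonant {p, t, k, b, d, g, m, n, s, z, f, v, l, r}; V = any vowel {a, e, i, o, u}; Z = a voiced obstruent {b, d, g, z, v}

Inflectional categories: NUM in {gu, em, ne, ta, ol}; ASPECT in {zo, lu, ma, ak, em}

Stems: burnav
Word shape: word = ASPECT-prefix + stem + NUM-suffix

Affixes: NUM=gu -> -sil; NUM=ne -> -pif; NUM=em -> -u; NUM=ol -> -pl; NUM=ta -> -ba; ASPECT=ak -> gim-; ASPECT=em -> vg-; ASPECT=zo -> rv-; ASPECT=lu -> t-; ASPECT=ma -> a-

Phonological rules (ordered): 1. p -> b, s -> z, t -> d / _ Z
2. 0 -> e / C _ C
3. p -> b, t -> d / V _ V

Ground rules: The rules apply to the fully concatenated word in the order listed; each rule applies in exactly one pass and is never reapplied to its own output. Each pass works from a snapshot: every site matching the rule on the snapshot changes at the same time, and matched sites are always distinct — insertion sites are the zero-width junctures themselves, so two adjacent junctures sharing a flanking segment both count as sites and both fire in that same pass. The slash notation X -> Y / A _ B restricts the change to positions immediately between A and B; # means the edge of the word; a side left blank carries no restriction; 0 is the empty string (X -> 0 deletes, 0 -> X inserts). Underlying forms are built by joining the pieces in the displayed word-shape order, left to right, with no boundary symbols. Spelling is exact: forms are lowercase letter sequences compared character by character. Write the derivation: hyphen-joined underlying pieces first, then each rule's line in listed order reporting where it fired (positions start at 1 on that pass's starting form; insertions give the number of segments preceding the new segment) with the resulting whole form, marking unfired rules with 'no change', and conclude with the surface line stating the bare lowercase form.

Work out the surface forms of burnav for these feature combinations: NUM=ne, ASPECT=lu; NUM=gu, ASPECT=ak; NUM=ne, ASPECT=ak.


cell NUM=ne, ASPECT=lu:
underlying: t-burnav-pif
1. p -> b, s -> z, t -> d / _ Z: fires at position(s) 1: dburnavpif
2. 0 -> e / C _ C: inserts after position(s) 1, 4, 7: deburenavepif
3. p -> b, t -> d / V _ V: fires at position(s) 11: deburenavebif
surface: deburenavebif

cell NUM=gu, ASPECT=ak:
underlying: gim-burnav-sil
1. p -> b, s -> z, t -> d / _ Z: no change
2. 0 -> e / C _ C: inserts after position(s) 3, 6, 9: gimeburenavesil
3. p -> b, t -> d / V _ V: no change
surface: gimeburenavesil

cell NUM=ne, ASPECT=ak:
underlying: gim-burnav-pif
1. p -> b, s -> z, t -> d / _ Z: no change
2. 0 -> e / C _ C: inserts after position(s) 3, 6, 9: gimeburenavepif
3. p -> b, t -> d / V _ V: fires at position(s) 13: gimeburenavebif
surface: gimeburenavebif


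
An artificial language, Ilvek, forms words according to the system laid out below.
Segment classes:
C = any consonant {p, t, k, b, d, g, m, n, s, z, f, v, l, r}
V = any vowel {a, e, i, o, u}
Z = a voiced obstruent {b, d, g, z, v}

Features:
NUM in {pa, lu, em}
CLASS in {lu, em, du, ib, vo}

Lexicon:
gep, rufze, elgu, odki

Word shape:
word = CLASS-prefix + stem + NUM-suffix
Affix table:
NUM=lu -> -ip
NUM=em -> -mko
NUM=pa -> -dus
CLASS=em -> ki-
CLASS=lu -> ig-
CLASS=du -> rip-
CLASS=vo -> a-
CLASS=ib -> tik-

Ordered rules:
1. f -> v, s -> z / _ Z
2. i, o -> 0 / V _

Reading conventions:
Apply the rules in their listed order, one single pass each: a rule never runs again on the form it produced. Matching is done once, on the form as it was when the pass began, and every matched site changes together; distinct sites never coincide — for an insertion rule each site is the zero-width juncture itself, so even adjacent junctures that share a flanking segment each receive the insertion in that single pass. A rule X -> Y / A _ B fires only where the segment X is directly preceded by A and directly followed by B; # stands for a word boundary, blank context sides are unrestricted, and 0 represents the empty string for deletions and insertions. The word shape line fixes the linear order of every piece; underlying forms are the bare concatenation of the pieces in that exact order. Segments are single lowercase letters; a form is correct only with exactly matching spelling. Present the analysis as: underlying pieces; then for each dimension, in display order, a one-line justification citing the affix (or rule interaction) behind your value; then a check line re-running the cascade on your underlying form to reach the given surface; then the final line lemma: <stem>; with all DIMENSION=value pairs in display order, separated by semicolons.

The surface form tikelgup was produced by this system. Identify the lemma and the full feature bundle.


underlying: tik-elgu-ip
NUM=lu - signalled by the affix -ip
CLASS=ib - signalled by the affix tik-
check: tikelguip -> tikelguip -> tikelgup
lemma: elgu; NUM=lu; CLASS=ib


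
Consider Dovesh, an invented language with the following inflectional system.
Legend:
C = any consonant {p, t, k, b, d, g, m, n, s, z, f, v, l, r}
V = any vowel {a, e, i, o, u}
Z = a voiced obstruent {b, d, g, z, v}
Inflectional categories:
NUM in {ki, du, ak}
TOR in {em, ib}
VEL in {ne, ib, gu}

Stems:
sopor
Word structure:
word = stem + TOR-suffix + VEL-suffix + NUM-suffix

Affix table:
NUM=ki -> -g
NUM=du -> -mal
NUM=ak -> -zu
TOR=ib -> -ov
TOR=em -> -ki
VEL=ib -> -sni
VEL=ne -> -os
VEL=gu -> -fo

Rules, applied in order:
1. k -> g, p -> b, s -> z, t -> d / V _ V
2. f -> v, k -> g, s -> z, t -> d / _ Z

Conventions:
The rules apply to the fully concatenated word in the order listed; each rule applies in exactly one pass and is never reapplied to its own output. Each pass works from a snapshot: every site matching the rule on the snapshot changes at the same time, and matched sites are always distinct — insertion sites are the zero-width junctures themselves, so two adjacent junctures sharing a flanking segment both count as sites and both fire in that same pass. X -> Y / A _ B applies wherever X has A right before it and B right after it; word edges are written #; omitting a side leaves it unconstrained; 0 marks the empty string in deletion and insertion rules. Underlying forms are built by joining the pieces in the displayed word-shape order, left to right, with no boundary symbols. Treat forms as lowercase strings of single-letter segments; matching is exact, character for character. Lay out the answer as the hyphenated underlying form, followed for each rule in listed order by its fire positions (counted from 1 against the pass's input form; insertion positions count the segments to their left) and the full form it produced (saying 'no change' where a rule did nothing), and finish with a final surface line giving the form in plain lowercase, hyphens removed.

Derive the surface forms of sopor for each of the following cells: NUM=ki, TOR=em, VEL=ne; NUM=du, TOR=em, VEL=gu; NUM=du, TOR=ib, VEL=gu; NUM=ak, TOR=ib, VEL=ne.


cell NUM=ki, TOR=em, VEL=ne:
underlying: sopor-ki-os-g
1. k -> g, p -> b, s -> z, t -> d / V _ V: fires at position(s) 3: soborkiosg
2. f -> v, k -> g, s -> z, t -> d / _ Z: fires at position(s) 9: soborkiozg
surface: soborkiozg

cell NUM=du, TOR=em, VEL=gu:
underlying: sopor-ki-fo-mal
1. k -> g, p -> b, s -> z, t -> d / V _ V: fires at position(s) 3: soborkifomal
2. f -> v, k -> g, s -> z, t -> d / _ Z: no change
surface: soborkifomal

cell NUM=du, TOR=ib, VEL=gu:
underlying: sopor-ov-fo-mal
1. k -> g, p -> b, s -> z, t -> d / V _ V: fires at position(s) 3: soborovfomal
2. f -> v, k -> g, s -> z, t -> d / _ Z: no change
surface: soborovfomal

cell NUM=ak, TOR=ib, VEL=ne:
underlying: sopor-ov-os-zu
1. k -> g, p -> b, s -> z, t -> d / V _ V: fires at position(s) 3: soborovoszu
2. f -> v, k -> g, s -> z, t -> d / _ Z: fires at position(s) 9: soborovozzu
surface: soborovozzu


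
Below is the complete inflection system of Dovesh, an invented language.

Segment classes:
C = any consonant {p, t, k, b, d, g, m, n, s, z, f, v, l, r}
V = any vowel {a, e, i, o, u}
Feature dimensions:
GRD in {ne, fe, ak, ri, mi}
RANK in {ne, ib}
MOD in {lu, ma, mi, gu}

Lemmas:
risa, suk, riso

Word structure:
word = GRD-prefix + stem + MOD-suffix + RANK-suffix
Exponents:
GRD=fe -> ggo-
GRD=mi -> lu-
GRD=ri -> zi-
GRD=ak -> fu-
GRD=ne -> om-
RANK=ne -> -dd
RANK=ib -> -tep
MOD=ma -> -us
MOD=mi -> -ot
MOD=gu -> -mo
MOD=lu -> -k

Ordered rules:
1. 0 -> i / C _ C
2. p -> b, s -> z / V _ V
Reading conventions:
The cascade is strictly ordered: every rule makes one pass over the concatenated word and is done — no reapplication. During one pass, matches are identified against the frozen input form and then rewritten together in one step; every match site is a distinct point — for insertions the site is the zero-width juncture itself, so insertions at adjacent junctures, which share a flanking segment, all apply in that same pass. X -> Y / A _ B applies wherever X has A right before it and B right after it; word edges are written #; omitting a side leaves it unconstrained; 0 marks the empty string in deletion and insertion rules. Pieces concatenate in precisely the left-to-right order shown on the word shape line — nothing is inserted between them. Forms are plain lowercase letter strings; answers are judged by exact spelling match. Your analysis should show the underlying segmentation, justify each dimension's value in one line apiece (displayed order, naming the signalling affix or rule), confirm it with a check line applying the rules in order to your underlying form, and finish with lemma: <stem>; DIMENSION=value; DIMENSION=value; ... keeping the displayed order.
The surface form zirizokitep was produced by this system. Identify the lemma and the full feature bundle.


underlying: zi-riso-k-tep
GRD=ri - signalled by the affix zi-
RANK=ib - signalled by the affix -tep
MOD=lu - signalled by the affix -k
check: zirisoktep -> zirisokitep -> zirizokitep
lemma: riso; GRD=ri; RANK=ib; MOD=lu


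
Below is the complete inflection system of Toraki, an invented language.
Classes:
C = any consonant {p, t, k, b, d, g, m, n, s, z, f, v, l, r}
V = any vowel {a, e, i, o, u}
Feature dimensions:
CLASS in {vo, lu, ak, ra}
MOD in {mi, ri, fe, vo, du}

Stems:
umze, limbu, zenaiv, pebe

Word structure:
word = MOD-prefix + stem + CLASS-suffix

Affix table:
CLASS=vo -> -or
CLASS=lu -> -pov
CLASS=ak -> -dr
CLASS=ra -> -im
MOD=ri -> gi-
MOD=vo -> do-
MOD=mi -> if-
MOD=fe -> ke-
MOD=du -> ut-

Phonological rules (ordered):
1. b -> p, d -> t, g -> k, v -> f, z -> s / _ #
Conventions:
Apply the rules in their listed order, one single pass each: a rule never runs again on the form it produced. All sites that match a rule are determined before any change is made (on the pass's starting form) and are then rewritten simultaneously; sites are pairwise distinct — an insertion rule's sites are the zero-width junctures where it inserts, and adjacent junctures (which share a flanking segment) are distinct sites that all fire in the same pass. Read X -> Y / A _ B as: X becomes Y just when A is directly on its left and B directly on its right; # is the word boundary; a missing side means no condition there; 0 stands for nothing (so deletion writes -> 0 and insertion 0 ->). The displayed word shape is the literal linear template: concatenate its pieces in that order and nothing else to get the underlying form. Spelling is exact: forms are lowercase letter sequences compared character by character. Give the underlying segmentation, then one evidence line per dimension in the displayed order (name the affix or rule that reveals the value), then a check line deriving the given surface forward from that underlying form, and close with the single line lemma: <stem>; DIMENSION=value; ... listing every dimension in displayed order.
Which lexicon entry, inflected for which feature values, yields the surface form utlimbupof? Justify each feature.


underlying: ut-limbu-pov
CLASS=lu - signalled by the affix -pov
MOD=du - signalled by the affix ut-
check: utlimbupov -> utlimbupof
lemma: limbu; CLASS=lu; MOD=du


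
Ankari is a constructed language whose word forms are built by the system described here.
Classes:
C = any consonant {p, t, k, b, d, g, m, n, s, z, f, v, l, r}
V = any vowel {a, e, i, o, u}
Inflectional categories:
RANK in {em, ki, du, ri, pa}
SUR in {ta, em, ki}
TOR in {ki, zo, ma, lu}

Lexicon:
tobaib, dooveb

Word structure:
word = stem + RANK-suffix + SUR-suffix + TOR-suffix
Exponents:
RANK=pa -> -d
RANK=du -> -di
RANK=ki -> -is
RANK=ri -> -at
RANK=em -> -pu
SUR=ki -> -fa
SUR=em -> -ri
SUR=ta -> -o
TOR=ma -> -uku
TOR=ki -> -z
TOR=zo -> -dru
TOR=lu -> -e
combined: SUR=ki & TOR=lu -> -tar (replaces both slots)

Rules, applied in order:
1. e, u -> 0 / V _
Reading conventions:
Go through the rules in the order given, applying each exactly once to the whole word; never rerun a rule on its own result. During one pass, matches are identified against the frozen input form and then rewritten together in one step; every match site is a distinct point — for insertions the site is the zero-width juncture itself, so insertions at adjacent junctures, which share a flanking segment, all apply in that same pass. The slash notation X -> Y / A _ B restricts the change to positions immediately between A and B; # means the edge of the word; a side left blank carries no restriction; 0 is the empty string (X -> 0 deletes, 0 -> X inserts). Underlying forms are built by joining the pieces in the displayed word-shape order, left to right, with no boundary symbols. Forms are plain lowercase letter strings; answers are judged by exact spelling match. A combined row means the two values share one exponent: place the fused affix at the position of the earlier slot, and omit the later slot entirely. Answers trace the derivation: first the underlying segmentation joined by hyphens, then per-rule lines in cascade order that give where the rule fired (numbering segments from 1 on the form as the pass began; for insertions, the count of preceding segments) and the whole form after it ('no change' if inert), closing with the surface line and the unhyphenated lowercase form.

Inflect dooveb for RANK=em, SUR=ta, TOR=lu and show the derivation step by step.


underlying: dooveb-pu-o-e
1. e, u -> 0 / V _: fires at position(s) 10: doovebpuo
surface: doovebpuo


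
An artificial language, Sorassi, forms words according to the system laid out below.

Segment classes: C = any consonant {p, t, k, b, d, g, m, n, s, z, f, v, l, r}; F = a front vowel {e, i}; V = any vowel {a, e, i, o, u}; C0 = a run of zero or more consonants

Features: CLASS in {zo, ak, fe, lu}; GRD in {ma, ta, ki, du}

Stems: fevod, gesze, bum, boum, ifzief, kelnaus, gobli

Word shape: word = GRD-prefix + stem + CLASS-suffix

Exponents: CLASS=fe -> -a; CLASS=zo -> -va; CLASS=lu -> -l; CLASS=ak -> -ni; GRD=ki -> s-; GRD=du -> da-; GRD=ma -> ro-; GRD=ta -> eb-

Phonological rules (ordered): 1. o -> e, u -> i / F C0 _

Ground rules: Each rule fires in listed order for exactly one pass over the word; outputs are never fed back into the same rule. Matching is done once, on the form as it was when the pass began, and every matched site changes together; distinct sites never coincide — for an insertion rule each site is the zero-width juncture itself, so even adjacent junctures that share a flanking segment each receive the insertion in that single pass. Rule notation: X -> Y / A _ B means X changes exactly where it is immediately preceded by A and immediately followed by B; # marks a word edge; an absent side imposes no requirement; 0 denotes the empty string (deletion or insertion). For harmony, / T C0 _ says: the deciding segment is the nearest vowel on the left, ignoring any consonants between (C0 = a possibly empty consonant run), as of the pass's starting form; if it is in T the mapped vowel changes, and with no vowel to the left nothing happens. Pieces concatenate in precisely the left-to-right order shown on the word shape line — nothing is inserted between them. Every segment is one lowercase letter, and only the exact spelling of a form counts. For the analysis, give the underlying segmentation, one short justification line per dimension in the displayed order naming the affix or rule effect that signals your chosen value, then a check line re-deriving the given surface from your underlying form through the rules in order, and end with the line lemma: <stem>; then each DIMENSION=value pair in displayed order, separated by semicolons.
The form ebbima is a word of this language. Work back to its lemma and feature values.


underlying: eb-bum-a
CLASS=fe - signalled by the affix -a
GRD=ta - signalled by the affix eb-
check: ebbuma -> ebbima
lemma: bum; CLASS=fe; GRD=ta


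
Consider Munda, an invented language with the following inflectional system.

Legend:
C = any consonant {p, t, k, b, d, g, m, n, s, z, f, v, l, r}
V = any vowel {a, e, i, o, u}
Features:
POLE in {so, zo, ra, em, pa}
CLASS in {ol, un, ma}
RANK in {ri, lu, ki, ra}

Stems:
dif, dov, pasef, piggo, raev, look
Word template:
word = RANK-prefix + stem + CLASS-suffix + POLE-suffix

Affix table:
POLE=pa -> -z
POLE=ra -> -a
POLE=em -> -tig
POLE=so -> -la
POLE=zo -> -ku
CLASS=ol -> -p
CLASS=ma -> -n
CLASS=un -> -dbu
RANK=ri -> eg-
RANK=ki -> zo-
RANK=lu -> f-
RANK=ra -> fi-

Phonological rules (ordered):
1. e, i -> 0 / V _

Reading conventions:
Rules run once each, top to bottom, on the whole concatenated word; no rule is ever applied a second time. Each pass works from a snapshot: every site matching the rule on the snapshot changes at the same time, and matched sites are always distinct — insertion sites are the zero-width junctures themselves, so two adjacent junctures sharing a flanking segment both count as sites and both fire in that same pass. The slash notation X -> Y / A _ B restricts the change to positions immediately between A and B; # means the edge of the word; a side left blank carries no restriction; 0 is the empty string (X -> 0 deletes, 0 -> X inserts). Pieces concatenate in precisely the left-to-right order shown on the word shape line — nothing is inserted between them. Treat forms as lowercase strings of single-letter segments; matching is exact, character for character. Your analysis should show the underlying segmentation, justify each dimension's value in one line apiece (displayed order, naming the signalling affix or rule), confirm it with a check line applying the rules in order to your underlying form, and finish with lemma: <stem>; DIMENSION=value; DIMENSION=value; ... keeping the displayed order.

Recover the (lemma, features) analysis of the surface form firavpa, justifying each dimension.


underlying: fi-raev-p-a
POLE=ra - signalled by the affix -a
CLASS=ol - signalled by the affix -p
RANK=ra - signalled by the affix fi-
check: firaevpa -> firavpa
lemma: raev; POLE=ra; CLASS=ol; RANK=ra
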